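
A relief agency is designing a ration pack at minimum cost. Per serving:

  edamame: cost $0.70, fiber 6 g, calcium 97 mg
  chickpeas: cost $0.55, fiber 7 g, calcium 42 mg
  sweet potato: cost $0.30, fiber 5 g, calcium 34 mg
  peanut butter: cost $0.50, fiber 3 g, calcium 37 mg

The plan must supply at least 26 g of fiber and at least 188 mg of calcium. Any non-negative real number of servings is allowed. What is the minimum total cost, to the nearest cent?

$1.63

This is a tiny linear program; its minimum lies at a vertex of the feasible set. List the vertices and price them.
edamame only: max(26/6, 188/97) = 4.333 servings → $3.03.
chickpeas only: max(26/7, 188/42) = 4.476 servings → $2.46.
sweet potato only: max(26/5, 188/34) = 5.529 servings → $1.66.
peanut butter only: max(26/3, 188/37) = 8.667 servings → $4.33.
edamame + chickpeas with both tight: 0.5246 servings and 3.265 servings → $2.16.
edamame + sweet potato with both tight: 0.1993 servings and 4.961 servings → $1.63.
edamame + peanut butter: intersection lies outside the first quadrant.
chickpeas + sweet potato: intersection lies outside the first quadrant.
chickpeas + peanut butter with both tight: 2.992 servings and 1.684 servings → $2.49.
sweet potato + peanut butter with both tight: 4.795 servings and 0.6747 servings → $1.78.
The minimum over all feasible corners is $1.63.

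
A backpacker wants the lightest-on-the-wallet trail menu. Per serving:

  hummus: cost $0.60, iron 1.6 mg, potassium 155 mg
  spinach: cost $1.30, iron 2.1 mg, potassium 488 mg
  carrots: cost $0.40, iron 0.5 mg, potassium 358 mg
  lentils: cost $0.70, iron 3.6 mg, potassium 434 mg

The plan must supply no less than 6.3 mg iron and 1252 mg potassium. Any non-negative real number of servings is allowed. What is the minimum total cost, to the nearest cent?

This is a tiny linear program; its minimum lies at a vertex of the feasible set. List the vertices and price them.
hummus only: max(6.3/1.6, 1252/155) = 8.077 servings → $4.85.
spinach only: max(6.3/2.1, 1252/488) = 3 servings → $3.90.
carrots only: max(6.3/0.5, 1252/358) = 12.6 servings → $5.04.
lentils only: max(6.3/3.6, 1252/434) = 2.885 servings → $2.02.
hummus + spinach with both tight: 0.9778 servings and 2.255 servings → $3.52.
hummus + carrots with both tight: 3.29 servings and 2.073 servings → $2.80.
hummus + lentils: the both-tight solution has a negative serving — not a feasible corner.
spinach + carrots: the both-tight solution has a negative serving — not a feasible corner.
spinach + lentils with both tight: 2.097 servings and 0.5266 servings → $3.10.
carrots + lentils with both tight: 1.654 servings and 1.52 servings → $1.73.
So the least-cost plan costs $1.73.

$1.73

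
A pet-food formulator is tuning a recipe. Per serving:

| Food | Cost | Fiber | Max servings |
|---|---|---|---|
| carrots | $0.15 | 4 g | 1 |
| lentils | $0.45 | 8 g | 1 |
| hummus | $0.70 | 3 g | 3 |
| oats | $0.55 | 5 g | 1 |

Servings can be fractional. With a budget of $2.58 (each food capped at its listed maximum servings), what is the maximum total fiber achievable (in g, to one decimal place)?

23.1 g

Fiber per dollar: carrots 26.67, lentils 17.78, oats 9.091, hummus 4.286.
Take 1 serving of carrots: spends $0.15, +4.0 g fiber (running total 4.0 g).
Take 1 serving of lentils: spends $0.45, +8.0 g fiber (running total 12.0 g).
Take 1 serving of oats: spends $0.55, +5.0 g fiber (running total 17.0 g).
Take 2.043 servings of hummus: spends $1.43, +6.1 g fiber (running total 23.1 g).
Greedy by best ratio exhausts the cost allowance optimally: 23.1 g.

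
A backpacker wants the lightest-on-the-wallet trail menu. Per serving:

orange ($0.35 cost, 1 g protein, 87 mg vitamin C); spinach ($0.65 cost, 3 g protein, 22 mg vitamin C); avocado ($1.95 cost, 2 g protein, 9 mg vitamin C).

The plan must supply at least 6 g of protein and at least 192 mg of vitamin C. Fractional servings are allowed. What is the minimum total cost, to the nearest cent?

$1.55

Two binding constraints pin down two serving amounts, so the optimal mix uses at most two foods. The candidates are each food alone (scaled to the tighter of protein/vitamin C) and each pair with both constraints tight.
orange only: max(6/1, 192/87) = 6 servings → $2.10.
spinach only: max(6/3, 192/22) = 8.727 servings → $5.67.
avocado only: max(6/2, 192/9) = 21.33 servings → $41.60.
orange + spinach with both tight: 1.858 servings and 1.381 servings → $1.55.
orange + avocado with both tight: 2 servings and 2 servings → $4.60.
spinach + avocado: intersection lies outside the first quadrant.
Cheapest feasible corner: $1.55.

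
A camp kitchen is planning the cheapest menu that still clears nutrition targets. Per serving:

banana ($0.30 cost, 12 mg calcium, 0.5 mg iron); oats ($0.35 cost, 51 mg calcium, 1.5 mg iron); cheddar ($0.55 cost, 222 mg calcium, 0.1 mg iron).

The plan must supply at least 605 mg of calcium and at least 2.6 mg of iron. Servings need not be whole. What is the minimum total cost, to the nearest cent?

$1.85

Compare the cost at each extreme point of the feasible region.
banana only: max(605/12, 2.6/0.5) = 50.42 servings → $15.12.
oats only: max(605/51, 2.6/1.5) = 11.86 servings → $4.15.
cheddar only: max(605/222, 2.6/0.1) = 26 servings → $14.30.
banana + oats: intersection lies outside the first quadrant.
banana + cheddar with both tight: 4.706 servings and 2.471 servings → $2.77.
oats + cheddar with both tight: 1.576 servings and 2.363 servings → $1.85.
So the least-cost plan costs $1.85.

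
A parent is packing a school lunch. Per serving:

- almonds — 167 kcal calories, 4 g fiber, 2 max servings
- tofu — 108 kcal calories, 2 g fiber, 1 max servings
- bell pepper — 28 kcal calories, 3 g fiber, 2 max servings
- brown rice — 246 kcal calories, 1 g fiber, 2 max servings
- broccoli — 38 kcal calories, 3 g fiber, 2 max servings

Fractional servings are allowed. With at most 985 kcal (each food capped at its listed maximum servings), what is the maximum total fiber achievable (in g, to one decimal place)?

Fiber per kcal: bell pepper 0.1071, broccoli 0.07895, almonds 0.02395, tofu 0.01852, brown rice 0.004065.
Take 2 servings of bell pepper: uses 56 kcal, +6.0 g fiber (running total 6.0 g).
Take 2 servings of broccoli: uses 76 kcal, +6.0 g fiber (running total 12.0 g).
Take 2 servings of almonds: uses 334 kcal, +8.0 g fiber (running total 20.0 g).
Take 1 serving of tofu: uses 108 kcal, +2.0 g fiber (running total 22.0 g).
Take 1.671 servings of brown rice: uses 411 kcal, +1.7 g fiber (running total 23.7 g).
Filling greedily by fiber-per-kcal is optimal for one linear limit, giving 23.7 g.

23.7 g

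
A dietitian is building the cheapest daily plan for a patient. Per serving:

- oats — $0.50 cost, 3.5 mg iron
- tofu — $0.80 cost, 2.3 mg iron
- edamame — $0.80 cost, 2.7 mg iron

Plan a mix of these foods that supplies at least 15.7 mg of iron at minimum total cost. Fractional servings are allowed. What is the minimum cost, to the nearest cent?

Cost per mg of iron: oats $0.1429, edamame $0.2963, tofu $0.3478.
With no serving limits, use only oats: 15.7 mg / 3.5 mg = 4.486 servings × $0.50 = $2.24.

$2.24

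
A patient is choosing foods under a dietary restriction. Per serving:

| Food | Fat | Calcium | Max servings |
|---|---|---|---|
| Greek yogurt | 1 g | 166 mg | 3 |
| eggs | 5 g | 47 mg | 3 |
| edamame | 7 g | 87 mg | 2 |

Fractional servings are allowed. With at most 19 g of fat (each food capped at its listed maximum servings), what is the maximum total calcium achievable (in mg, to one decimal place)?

Calcium per g fat: Greek yogurt 166, edamame 12.43, eggs 9.4.
Take 3 servings of Greek yogurt: uses 3 g fat, +498.0 mg calcium (running total 498.0 mg).
Take 2 servings of edamame: uses 14 g fat, +174.0 mg calcium (running total 672.0 mg).
Take 0.4 servings of eggs: uses 2 g fat, +18.8 mg calcium (running total 690.8 mg).
Greedy by best ratio exhausts the fat allowance optimally: 690.8 mg.

690.8 mg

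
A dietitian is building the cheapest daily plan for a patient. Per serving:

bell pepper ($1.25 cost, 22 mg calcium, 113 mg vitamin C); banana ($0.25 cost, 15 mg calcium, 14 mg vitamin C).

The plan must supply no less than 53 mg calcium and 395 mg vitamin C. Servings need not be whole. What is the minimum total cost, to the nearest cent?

Two binding constraints pin down two serving amounts, so the optimal mix uses at most two foods. The candidates are each food alone (scaled to the tighter of calcium/vitamin C) and each pair with both constraints tight.
bell pepper only: max(53/22, 395/113) = 3.496 servings → $4.37.
banana only: max(53/15, 395/14) = 28.21 servings → $7.05.
bell pepper + banana: the both-tight solution has a negative serving — not a feasible corner.
So the least-cost plan costs $4.37.

$4.37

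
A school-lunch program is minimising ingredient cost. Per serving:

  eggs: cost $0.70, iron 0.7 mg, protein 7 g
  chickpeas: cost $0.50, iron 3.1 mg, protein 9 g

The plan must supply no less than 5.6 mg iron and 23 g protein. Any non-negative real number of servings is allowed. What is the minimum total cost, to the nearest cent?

$1.28

eggs only: max(5.6/0.7, 23/7) = 8 servings → $5.60.
chickpeas only: max(5.6/3.1, 23/9) = 2.556 servings → $1.28.
eggs + chickpeas with both tight: 1.357 servings and 1.5 servings → $1.70.
The minimum over all feasible corners is $1.28.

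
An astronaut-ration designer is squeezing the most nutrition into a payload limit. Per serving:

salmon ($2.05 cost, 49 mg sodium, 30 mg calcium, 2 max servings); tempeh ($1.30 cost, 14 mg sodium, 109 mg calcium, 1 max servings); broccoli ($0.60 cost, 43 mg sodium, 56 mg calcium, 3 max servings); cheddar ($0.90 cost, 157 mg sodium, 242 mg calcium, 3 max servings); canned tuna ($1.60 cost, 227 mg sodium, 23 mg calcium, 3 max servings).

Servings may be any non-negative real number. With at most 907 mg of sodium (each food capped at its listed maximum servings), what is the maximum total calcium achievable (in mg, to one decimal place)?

Calcium per mg sodium: tempeh 7.786, cheddar 1.541, broccoli 1.302, salmon 0.6122, canned tuna 0.1013.
Take 1 serving of tempeh: uses 14 mg sodium, +109.0 mg calcium (running total 109.0 mg).
Take 3 servings of cheddar: uses 471 mg sodium, +726.0 mg calcium (running total 835.0 mg).
Take 3 servings of broccoli: uses 129 mg sodium, +168.0 mg calcium (running total 1003.0 mg).
Take 2 servings of salmon: uses 98 mg sodium, +60.0 mg calcium (running total 1063.0 mg).
Take 0.859 servings of canned tuna: uses 195 mg sodium, +19.8 mg calcium (running total 1082.8 mg).
Filling greedily by calcium-per-mg sodium is optimal for one linear limit, giving 1082.8 mg.

1082.8 mg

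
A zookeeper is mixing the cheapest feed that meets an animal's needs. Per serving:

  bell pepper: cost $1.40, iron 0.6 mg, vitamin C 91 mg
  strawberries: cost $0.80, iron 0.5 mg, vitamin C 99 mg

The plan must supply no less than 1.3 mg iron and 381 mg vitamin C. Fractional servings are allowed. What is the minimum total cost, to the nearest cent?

For a min-cost LP with two ≥-constraints, a basic feasible solution has at most two positive variables.
bell pepper only: max(1.3/0.6, 381/91) = 4.187 servings → $5.86.
strawberries only: max(1.3/0.5, 381/99) = 3.848 servings → $3.08.
bell pepper + strawberries: intersection lies outside the first quadrant.
So the least-cost plan costs $3.08.

$3.08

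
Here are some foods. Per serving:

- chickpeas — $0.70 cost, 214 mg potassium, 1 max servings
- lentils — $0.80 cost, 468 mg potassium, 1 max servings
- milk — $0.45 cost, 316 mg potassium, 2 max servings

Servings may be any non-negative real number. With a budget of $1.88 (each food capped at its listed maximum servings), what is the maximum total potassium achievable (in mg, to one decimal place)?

Potassium per dollar: milk 702.2, lentils 585, chickpeas 305.7.
Take 2 servings of milk: spends $0.90, +632.0 mg potassium (running total 632.0 mg).
Take 1 serving of lentils: spends $0.80, +468.0 mg potassium (running total 1100.0 mg).
Take 0.2571 servings of chickpeas: spends $0.18, +55.0 mg potassium (running total 1155.0 mg).
Filling greedily by potassium-per-dollar is optimal for one linear limit, giving 1155.0 mg.

1155.0 mg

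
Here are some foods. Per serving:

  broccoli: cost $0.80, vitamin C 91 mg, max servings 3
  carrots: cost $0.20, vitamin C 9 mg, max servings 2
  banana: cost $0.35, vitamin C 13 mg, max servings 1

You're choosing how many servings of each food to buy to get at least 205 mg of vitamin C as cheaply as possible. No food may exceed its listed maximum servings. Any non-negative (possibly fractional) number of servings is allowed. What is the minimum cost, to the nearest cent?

Cost per mg of vitamin C: broccoli $0.0088, carrots $0.0222, banana $0.0269.
Take 2.253 servings of broccoli: +205.0 mg vitamin C for $1.80 (total $1.80, still need 0.0 mg).
Filling from the cheapest source first is optimal under one linear minimum: $1.80.

$1.80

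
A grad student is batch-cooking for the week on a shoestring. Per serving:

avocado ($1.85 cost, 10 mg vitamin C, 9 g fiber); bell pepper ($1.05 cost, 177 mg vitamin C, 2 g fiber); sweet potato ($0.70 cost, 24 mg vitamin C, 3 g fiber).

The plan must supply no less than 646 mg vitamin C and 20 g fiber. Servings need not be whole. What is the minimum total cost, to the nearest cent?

This is a tiny linear program; its minimum lies at a vertex of the feasible set. List the vertices and price them.
avocado only: max(646/10, 20/9) = 64.6 servings → $119.51.
bell pepper only: max(646/177, 20/2) = 10 servings → $10.50.
sweet potato only: max(646/24, 20/3) = 26.92 servings → $18.84.
avocado + bell pepper with both tight: 1.429 servings and 3.569 servings → $6.39.
avocado + sweet potato with both targets exact would need a negative amount; discard.
bell pepper + sweet potato with both tight: 3.019 servings and 4.654 servings → $6.43.
The minimum over all feasible corners is $6.39.

$6.39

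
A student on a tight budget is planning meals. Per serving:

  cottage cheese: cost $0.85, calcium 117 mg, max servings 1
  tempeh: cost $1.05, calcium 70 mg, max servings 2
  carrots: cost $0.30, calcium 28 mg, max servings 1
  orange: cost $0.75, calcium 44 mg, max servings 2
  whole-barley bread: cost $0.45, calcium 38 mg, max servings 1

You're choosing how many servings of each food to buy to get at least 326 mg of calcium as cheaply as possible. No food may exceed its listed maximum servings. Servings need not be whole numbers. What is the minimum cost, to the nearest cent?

$3.75

Cost per mg of calcium: cottage cheese $0.0073, carrots $0.0107, whole-barley bread $0.0118, tempeh $0.0150, orange $0.0170.
Take 1 serving of cottage cheese: +117.0 mg calcium for $0.85 (total $0.85, still need 209.0 mg).
Take 1 serving of carrots: +28.0 mg calcium for $0.30 (total $1.15, still need 181.0 mg).
Take 1 serving of whole-barley bread: +38.0 mg calcium for $0.45 (total $1.60, still need 143.0 mg).
Take 2 servings of tempeh: +140.0 mg calcium for $2.10 (total $3.70, still need 3.0 mg).
Take 0.06818 servings of orange: +3.0 mg calcium for $0.05 (total $3.75, still need 0.0 mg).
Greedy by cheapest-per-mg is optimal for a single linear constraint, so the minimum cost is $3.75.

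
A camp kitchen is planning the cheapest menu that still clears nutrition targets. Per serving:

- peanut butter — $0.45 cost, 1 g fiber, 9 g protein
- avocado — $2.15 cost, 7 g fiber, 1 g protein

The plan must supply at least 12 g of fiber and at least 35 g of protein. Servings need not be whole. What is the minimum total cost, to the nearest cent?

Two binding constraints pin down two serving amounts, so the optimal mix uses at most two foods. The candidates are each food alone (scaled to the tighter of fiber/protein) and each pair with both constraints tight.
peanut butter only: max(12/1, 35/9) = 12 servings → $5.40.
avocado only: max(12/7, 35/1) = 35 servings → $75.25.
peanut butter + avocado with both tight: 3.758 servings and 1.177 servings → $4.22.
Cheapest feasible corner: $4.22.

$4.22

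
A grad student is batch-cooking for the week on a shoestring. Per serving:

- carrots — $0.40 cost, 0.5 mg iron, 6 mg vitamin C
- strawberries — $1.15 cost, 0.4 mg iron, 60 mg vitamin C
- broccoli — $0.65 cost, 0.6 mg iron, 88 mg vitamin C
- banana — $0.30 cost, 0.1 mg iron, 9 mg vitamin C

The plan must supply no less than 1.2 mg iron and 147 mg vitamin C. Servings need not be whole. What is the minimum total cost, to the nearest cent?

$1.24

carrots only: max(1.2/0.5, 147/6) = 24.5 servings → $9.80.
strawberries only: max(1.2/0.4, 147/60) = 3 servings → $3.45.
broccoli only: max(1.2/0.6, 147/88) = 2 servings → $1.30.
banana only: max(1.2/0.1, 147/9) = 16.33 servings → $4.90.
carrots + strawberries with both tight: 0.4783 servings and 2.402 servings → $2.95.
carrots + broccoli with both tight: 0.4307 servings and 1.641 servings → $1.24.
carrots + banana: the both-tight solution has a negative serving — not a feasible corner.
strawberries + broccoli: intersection lies outside the first quadrant.
strawberries + banana with both tight: 1.625 servings and 5.5 servings → $3.52.
broccoli + banana with both tight: 1.147 servings and 5.118 servings → $2.28.
So the least-cost plan costs $1.24.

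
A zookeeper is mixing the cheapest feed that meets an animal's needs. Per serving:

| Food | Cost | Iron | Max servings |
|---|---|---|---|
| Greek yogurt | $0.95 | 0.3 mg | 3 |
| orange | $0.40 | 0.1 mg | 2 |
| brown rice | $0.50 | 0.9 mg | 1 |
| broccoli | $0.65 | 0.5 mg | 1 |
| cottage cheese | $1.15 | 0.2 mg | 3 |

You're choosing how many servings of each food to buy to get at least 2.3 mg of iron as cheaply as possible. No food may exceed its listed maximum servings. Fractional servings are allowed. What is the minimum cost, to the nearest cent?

Cost per mg of iron: brown rice $0.5556, broccoli $1.3000, Greek yogurt $3.1667, orange $4.0000, cottage cheese $5.7500.
Take 1 serving of brown rice: +0.9 mg iron for $0.50 (total $0.50, still need 1.4 mg).
Take 1 serving of broccoli: +0.5 mg iron for $0.65 (total $1.15, still need 0.9 mg).
Take 3 servings of Greek yogurt: +0.9 mg iron for $2.85 (total $4.00, still need 0.0 mg).
Filling from the cheapest source first is optimal under one linear minimum: $4.00.

$4.00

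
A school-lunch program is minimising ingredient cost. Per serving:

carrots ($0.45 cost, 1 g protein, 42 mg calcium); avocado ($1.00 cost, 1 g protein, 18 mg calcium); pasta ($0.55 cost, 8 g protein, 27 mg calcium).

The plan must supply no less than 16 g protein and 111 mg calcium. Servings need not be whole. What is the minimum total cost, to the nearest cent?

$1.66

At the optimum either one food covers both requirements or two foods hit both targets exactly; no other combination can be cheaper.
carrots only: max(16/1, 111/42) = 16 servings → $7.20.
avocado only: max(16/1, 111/18) = 16 servings → $16.00.
pasta only: max(16/8, 111/27) = 4.111 servings → $2.26.
carrots + avocado with both targets exact would need a negative amount; discard.
carrots + pasta with both tight: 1.476 servings and 1.816 servings → $1.66.
avocado + pasta with both tight: 3.897 servings and 1.513 servings → $4.73.
Cheapest feasible corner: $1.66.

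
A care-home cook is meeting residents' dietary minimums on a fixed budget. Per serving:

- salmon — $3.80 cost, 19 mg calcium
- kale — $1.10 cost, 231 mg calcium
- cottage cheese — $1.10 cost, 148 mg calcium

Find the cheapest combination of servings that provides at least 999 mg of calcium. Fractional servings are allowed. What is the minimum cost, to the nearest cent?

$4.76

Cost per mg of calcium: kale $0.0048, cottage cheese $0.0074, salmon $0.2000.
With no serving limits, use only kale: 999 mg / 231 mg = 4.325 servings × $1.10 = $4.76.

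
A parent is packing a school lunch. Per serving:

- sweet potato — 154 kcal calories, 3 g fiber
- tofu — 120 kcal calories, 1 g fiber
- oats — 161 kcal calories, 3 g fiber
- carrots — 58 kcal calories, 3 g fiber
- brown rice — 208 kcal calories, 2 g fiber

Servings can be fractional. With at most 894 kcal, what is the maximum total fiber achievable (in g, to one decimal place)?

46.2 g

Fiber per kcal: carrots 0.05172, sweet potato 0.01948, oats 0.01863, brown rice 0.009615, tofu 0.008333.
With no serving limits, spend the whole calories allowance on carrots: 894 kcal / 58 kcal × 3 g = 46.2 g.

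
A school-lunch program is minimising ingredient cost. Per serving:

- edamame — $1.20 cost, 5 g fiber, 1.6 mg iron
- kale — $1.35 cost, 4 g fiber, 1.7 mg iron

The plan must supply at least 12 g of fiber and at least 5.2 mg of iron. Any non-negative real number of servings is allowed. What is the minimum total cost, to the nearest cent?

edamame only: max(12/5, 5.2/1.6) = 3.25 servings → $3.90.
kale only: max(12/4, 5.2/1.7) = 3.059 servings → $4.13.
edamame + kale: the both-tight solution has a negative serving — not a feasible corner.
Cheapest feasible corner: $3.90.

$3.90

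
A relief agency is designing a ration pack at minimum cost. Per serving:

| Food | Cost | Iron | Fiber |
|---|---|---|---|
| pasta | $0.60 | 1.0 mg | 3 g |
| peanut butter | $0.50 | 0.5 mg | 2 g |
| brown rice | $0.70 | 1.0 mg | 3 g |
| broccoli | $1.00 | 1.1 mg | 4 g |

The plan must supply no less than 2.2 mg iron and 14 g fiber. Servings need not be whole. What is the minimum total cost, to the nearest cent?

$2.80

Minimising a linear cost over {iron ≥ 2.2, fiber ≥ 14, servings ≥ 0} — the optimum is at a vertex, using one or two foods.
pasta only: max(2.2/1.0, 14/3) = 4.667 servings → $2.80.
peanut butter only: max(2.2/0.5, 14/2) = 7 servings → $3.50.
brown rice only: max(2.2/1.0, 14/3) = 4.667 servings → $3.27.
broccoli only: max(2.2/1.1, 14/4) = 3.5 servings → $3.50.
pasta + peanut butter: intersection lies outside the first quadrant.
pasta + brown rice (both tight): parallel constraints — no distinct corner.
pasta + broccoli: the both-tight solution has a negative serving — not a feasible corner.
peanut butter + brown rice: the both-tight solution has a negative serving — not a feasible corner.
peanut butter + broccoli: intersection lies outside the first quadrant.
brown rice + broccoli: intersection lies outside the first quadrant.
The minimum over all feasible corners is $2.80.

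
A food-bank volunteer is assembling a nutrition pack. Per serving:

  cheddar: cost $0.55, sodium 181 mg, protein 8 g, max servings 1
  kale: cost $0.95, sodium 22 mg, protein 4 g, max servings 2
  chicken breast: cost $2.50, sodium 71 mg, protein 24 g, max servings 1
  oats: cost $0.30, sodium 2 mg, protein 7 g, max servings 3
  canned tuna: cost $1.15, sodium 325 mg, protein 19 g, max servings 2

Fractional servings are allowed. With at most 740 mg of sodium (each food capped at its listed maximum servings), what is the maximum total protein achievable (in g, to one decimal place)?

89.2 g

Protein per mg sodium: oats 3.5, chicken breast 0.338, kale 0.1818, canned tuna 0.05846, cheddar 0.0442.
Take 3 servings of oats: uses 6 mg sodium, +21.0 g protein (running total 21.0 g).
Take 1 serving of chicken breast: uses 71 mg sodium, +24.0 g protein (running total 45.0 g).
Take 2 servings of kale: uses 44 mg sodium, +8.0 g protein (running total 53.0 g).
Take 1.905 servings of canned tuna: uses 619 mg sodium, +36.2 g protein (running total 89.2 g).
Greedy by best ratio exhausts the sodium allowance optimally: 89.2 g.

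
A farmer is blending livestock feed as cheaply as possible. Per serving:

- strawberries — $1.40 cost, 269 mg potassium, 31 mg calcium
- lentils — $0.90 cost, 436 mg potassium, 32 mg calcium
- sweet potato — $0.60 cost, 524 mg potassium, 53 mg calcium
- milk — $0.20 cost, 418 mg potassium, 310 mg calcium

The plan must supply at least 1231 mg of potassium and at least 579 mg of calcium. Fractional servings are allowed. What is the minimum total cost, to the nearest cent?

Two binding constraints pin down two serving amounts, so the optimal mix uses at most two foods. The candidates are each food alone (scaled to the tighter of potassium/calcium) and each pair with both constraints tight.
strawberries only: max(1231/269, 579/31) = 18.68 servings → $26.15.
lentils only: max(1231/436, 579/32) = 18.09 servings → $16.28.
sweet potato only: max(1231/524, 579/53) = 10.92 servings → $6.55.
milk only: max(1231/418, 579/310) = 2.945 servings → $0.59.
strawberries + lentils: the both-tight solution has a negative serving — not a feasible corner.
strawberries + sweet potato: intersection lies outside the first quadrant.
strawberries + milk with both tight: 1.982 servings and 1.67 servings → $3.11.
lentils + sweet potato: intersection lies outside the first quadrant.
lentils + milk with both tight: 1.146 servings and 1.749 servings → $1.38.
sweet potato + milk with both tight: 0.995 servings and 1.698 servings → $0.94.
So the least-cost plan costs $0.59.

$0.59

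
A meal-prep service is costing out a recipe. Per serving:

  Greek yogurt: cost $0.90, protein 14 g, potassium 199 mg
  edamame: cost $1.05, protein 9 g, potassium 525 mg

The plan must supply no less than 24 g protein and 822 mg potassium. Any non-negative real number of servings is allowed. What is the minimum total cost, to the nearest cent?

$2.11

This is a tiny linear program; its minimum lies at a vertex of the feasible set. List the vertices and price them.
Greek yogurt only: max(24/14, 822/199) = 4.131 servings → $3.72.
edamame only: max(24/9, 822/525) = 2.667 servings → $2.80.
Greek yogurt + edamame with both tight: 0.9358 servings and 1.211 servings → $2.11.
Cheapest feasible corner: $2.11.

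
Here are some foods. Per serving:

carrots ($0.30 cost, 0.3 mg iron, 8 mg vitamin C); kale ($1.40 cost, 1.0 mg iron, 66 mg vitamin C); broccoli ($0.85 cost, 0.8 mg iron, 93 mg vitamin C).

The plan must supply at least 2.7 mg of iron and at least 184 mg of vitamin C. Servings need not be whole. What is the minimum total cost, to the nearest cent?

Minimising a linear cost over {iron ≥ 2.7, vitamin C ≥ 184, servings ≥ 0} — the optimum is at a vertex, using one or two foods.
carrots only: max(2.7/0.3, 184/8) = 23 servings → $6.90.
kale only: max(2.7/1.0, 184/66) = 2.788 servings → $3.90.
broccoli only: max(2.7/0.8, 184/93) = 3.375 servings → $2.87.
carrots + kale with both targets exact would need a negative amount; discard.
carrots + broccoli with both tight: 4.833 servings and 1.563 servings → $2.78.
kale + broccoli with both tight: 2.585 servings and 0.1443 servings → $3.74.
So the least-cost plan costs $2.78.

$2.78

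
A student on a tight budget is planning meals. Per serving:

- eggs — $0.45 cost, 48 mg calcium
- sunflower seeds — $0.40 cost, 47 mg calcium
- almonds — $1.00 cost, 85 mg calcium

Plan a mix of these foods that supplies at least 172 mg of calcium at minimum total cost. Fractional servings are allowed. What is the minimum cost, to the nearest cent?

$1.46

Cost per mg of calcium: sunflower seeds $0.0085, eggs $0.0094, almonds $0.0118.
With no serving limits, use only sunflower seeds: 172 mg / 47 mg = 3.66 servings × $0.40 = $1.46.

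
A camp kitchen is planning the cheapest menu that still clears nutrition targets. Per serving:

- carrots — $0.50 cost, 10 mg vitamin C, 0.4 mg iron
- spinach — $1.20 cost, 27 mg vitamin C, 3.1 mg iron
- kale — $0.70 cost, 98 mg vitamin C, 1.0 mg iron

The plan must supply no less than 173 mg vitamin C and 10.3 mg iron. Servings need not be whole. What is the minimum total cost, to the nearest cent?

$4.28

A basic optimal solution has at most two foods positive. Try each food alone and each pair with both targets met exactly.
carrots only: max(173/10, 10.3/0.4) = 25.75 servings → $12.88.
spinach only: max(173/27, 10.3/3.1) = 6.407 servings → $7.69.
kale only: max(173/98, 10.3/1.0) = 10.3 servings → $7.21.
carrots + spinach with both tight: 12.78 servings and 1.673 servings → $8.40.
carrots + kale: intersection lies outside the first quadrant.
spinach + kale with both tight: 3.022 servings and 0.9328 servings → $4.28.
Cheapest feasible corner: $4.28.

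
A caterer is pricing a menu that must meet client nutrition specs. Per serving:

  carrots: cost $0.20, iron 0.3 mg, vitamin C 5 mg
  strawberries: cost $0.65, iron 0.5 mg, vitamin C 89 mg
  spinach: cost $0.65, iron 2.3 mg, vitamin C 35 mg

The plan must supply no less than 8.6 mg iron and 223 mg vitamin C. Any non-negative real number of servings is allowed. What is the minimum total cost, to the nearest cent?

Two binding constraints pin down two serving amounts, so the optimal mix uses at most two foods. The candidates are each food alone (scaled to the tighter of iron/vitamin C) and each pair with both constraints tight.
carrots only: max(8.6/0.3, 223/5) = 44.6 servings → $8.92.
strawberries only: max(8.6/0.5, 223/89) = 17.2 servings → $11.18.
spinach only: max(8.6/2.3, 223/35) = 6.371 servings → $4.14.
carrots + strawberries with both tight: 27.02 servings and 0.9876 servings → $6.05.
carrots + spinach: the both-tight solution has a negative serving — not a feasible corner.
strawberries + spinach with both tight: 1.132 servings and 3.493 servings → $3.01.
The minimum over all feasible corners is $3.01.

$3.01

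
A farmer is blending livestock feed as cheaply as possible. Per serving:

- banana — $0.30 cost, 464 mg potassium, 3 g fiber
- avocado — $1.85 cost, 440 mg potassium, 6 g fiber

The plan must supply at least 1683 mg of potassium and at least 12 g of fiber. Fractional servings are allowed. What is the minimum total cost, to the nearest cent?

$1.20

banana only: max(1683/464, 12/3) = 4 servings → $1.20.
avocado only: max(1683/440, 12/6) = 3.825 servings → $7.08.
banana + avocado with both tight: 3.291 servings and 0.3545 servings → $1.64.
The minimum over all feasible corners is $1.20.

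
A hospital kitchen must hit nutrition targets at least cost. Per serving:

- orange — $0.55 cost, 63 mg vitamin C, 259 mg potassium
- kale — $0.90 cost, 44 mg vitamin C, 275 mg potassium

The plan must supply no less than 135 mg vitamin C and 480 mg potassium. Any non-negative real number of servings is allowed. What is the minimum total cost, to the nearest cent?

The cheapest plan sits at a corner of the feasible region — with two constraints it uses at most two foods.
orange only: max(135/63, 480/259) = 2.143 servings → $1.18.
kale only: max(135/44, 480/275) = 3.068 servings → $2.76.
orange + kale with both targets exact would need a negative amount; discard.
Cheapest feasible corner: $1.18.

$1.18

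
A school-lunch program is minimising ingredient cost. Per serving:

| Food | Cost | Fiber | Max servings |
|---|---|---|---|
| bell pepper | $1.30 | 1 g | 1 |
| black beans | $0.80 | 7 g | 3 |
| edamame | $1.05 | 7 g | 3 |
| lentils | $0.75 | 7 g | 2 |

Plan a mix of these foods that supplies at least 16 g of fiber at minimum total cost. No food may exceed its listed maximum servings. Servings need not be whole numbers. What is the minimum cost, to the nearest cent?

$1.73

Cost per g of fiber: lentils $0.1071, black beans $0.1143, edamame $0.1500, bell pepper $1.3000.
Take 2 servings of lentils: +14.0 g fiber for $1.50 (total $1.50, still need 2.0 g).
Take 0.2857 servings of black beans: +2.0 g fiber for $0.23 (total $1.73, still need 0.0 g).
Greedy by cheapest-per-g is optimal for a single linear constraint, so the minimum cost is $1.73.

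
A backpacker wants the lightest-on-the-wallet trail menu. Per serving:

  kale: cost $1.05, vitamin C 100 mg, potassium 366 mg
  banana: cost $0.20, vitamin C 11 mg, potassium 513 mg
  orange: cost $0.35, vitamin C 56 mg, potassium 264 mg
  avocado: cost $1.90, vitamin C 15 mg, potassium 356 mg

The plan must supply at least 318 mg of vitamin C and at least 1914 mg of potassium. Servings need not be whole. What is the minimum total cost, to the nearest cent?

$2.11

Minimising a linear cost over {vitamin C ≥ 318, potassium ≥ 1914, servings ≥ 0} — the optimum is at a vertex, using one or two foods.
kale only: max(318/100, 1914/366) = 5.23 servings → $5.49.
banana only: max(318/11, 1914/513) = 28.91 servings → $5.78.
orange only: max(318/56, 1914/264) = 7.25 servings → $2.54.
avocado only: max(318/15, 1914/356) = 21.2 servings → $40.28.
kale + banana with both tight: 3.005 servings and 1.587 servings → $3.47.
kale + orange with both targets exact would need a negative amount; discard.
kale + avocado with both tight: 2.806 servings and 2.491 servings → $7.68.
banana + orange with both tight: 0.8996 servings and 5.502 servings → $2.11.
banana + avocado: the both-tight solution has a negative serving — not a feasible corner.
orange + avocado with both tight: 5.289 servings and 1.454 servings → $4.61.
The minimum over all feasible corners is $2.11.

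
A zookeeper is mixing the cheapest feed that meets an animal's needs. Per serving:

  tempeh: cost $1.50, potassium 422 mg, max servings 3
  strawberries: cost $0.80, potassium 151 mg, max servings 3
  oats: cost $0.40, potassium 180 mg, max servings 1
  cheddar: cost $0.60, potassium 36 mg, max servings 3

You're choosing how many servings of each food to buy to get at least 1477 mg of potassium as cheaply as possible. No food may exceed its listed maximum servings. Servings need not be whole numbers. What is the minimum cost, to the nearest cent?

Cost per mg of potassium: oats $0.0022, tempeh $0.0036, strawberries $0.0053, cheddar $0.0167.
Take 1 serving of oats: +180.0 mg potassium for $0.40 (total $0.40, still need 1297.0 mg).
Take 3 servings of tempeh: +1266.0 mg potassium for $4.50 (total $4.90, still need 31.0 mg).
Take 0.2053 servings of strawberries: +31.0 mg potassium for $0.16 (total $5.06, still need 0.0 mg).
Greedy by cheapest-per-mg is optimal for a single linear constraint, so the minimum cost is $5.06.

$5.06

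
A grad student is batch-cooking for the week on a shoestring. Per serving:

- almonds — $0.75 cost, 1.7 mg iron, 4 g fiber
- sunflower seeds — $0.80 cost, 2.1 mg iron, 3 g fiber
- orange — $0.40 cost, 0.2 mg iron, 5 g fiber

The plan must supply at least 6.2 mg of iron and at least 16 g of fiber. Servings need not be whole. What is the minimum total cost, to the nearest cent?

$2.83

Two binding constraints pin down two serving amounts, so the optimal mix uses at most two foods. The candidates are each food alone (scaled to the tighter of iron/fiber) and each pair with both constraints tight.
almonds only: max(6.2/1.7, 16/4) = 4 servings → $3.00.
sunflower seeds only: max(6.2/2.1, 16/3) = 5.333 servings → $4.27.
orange only: max(6.2/0.2, 16/5) = 31 servings → $12.40.
almonds + sunflower seeds: intersection lies outside the first quadrant.
almonds + orange with both tight: 3.61 servings and 0.3117 servings → $2.83.
sunflower seeds + orange with both tight: 2.808 servings and 1.515 servings → $2.85.
The minimum over all feasible corners is $2.83.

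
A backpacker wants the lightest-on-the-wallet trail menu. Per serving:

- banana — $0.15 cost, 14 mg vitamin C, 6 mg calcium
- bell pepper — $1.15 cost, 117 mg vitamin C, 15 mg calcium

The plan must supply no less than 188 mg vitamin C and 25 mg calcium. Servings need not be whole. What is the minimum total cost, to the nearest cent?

An LP optimum is at a vertex; with two nutrient constraints at most two foods are used. Check each candidate.
banana only: max(188/14, 25/6) = 13.43 servings → $2.01.
bell pepper only: max(188/117, 25/15) = 1.667 servings → $1.92.
banana + bell pepper with both tight: 0.2134 servings and 1.581 servings → $1.85.
So the least-cost plan costs $1.85.

$1.85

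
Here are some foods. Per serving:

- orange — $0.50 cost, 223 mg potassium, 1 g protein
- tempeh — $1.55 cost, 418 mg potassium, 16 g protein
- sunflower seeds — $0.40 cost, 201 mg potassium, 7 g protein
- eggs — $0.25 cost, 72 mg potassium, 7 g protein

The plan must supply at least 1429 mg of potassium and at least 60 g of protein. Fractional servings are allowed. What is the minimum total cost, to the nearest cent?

$3.09

The cheapest plan sits at a corner of the feasible region — with two constraints it uses at most two foods.
orange only: max(1429/223, 60/1) = 60 servings → $30.00.
tempeh only: max(1429/418, 60/16) = 3.75 servings → $5.81.
sunflower seeds only: max(1429/201, 60/7) = 8.571 servings → $3.43.
eggs only: max(1429/72, 60/7) = 19.85 servings → $4.96.
orange + tempeh: the both-tight solution has a negative serving — not a feasible corner.
orange + sunflower seeds: the both-tight solution has a negative serving — not a feasible corner.
orange + eggs with both tight: 3.817 servings and 8.026 servings → $3.91.
tempeh + sunflower seeds: intersection lies outside the first quadrant.
tempeh + eggs with both tight: 3.203 servings and 1.249 servings → $5.28.
sunflower seeds + eggs with both tight: 6.293 servings and 2.278 servings → $3.09.
The minimum over all feasible corners is $3.09.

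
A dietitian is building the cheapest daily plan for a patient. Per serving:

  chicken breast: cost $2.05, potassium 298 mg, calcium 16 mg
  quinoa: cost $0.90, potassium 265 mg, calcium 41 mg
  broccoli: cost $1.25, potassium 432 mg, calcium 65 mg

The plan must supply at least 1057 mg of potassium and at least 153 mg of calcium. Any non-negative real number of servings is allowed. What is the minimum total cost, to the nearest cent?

Minimising a linear cost over {potassium ≥ 1057, calcium ≥ 153, servings ≥ 0} — the optimum is at a vertex, using one or two foods.
chicken breast only: max(1057/298, 153/16) = 9.562 servings → $19.60.
quinoa only: max(1057/265, 153/41) = 3.989 servings → $3.59.
broccoli only: max(1057/432, 153/65) = 2.447 servings → $3.06.
chicken breast + quinoa with both tight: 0.35 servings and 3.595 servings → $3.95.
chicken breast + broccoli with both tight: 0.2094 servings and 2.302 servings → $3.31.
quinoa + broccoli with both targets exact would need a negative amount; discard.
The minimum over all feasible corners is $3.06.

$3.06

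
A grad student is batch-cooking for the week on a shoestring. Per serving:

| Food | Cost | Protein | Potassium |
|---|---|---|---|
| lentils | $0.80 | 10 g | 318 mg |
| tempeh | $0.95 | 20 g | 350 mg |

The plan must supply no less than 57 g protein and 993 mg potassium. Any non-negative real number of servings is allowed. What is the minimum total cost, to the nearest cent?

$2.71

The cheapest plan sits at a corner of the feasible region — with two constraints it uses at most two foods.
lentils only: max(57/10, 993/318) = 5.7 servings → $4.56.
tempeh only: max(57/20, 993/350) = 2.85 servings → $2.71.
lentils + tempeh with both targets exact would need a negative amount; discard.
The minimum over all feasible corners is $2.71.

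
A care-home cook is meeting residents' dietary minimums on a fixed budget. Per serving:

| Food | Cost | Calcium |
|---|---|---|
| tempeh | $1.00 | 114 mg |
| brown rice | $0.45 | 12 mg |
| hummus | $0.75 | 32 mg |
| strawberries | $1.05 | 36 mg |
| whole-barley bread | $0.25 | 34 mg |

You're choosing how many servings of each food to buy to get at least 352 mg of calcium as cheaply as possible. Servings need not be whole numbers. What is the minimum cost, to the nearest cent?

$2.59

Cost per mg of calcium: whole-barley bread $0.0074, tempeh $0.0088, hummus $0.0234, strawberries $0.0292, brown rice $0.0375.
With no serving limits, use only whole-barley bread: 352 mg / 34 mg = 10.35 servings × $0.25 = $2.59.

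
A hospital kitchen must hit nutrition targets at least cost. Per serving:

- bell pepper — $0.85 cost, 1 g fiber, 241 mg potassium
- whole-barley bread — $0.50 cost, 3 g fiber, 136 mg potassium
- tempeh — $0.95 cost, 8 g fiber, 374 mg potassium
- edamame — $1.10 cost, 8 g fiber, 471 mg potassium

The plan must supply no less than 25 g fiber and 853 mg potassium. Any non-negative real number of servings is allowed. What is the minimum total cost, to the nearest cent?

A basic optimal solution has at most two foods positive. Try each food alone and each pair with both targets met exactly.
bell pepper only: max(25/1, 853/241) = 25 servings → $21.25.
whole-barley bread only: max(25/3, 853/136) = 8.333 servings → $4.17.
tempeh only: max(25/8, 853/374) = 3.125 servings → $2.97.
edamame only: max(25/8, 853/471) = 3.125 servings → $3.44.
bell pepper + whole-barley bread with both targets exact would need a negative amount; discard.
bell pepper + tempeh: the both-tight solution has a negative serving — not a feasible corner.
bell pepper + edamame: intersection lies outside the first quadrant.
whole-barley bread + tempeh with both targets exact would need a negative amount; discard.
whole-barley bread + edamame: intersection lies outside the first quadrant.
tempeh + edamame with both targets exact would need a negative amount; discard.
The minimum over all feasible corners is $2.97.

$2.97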